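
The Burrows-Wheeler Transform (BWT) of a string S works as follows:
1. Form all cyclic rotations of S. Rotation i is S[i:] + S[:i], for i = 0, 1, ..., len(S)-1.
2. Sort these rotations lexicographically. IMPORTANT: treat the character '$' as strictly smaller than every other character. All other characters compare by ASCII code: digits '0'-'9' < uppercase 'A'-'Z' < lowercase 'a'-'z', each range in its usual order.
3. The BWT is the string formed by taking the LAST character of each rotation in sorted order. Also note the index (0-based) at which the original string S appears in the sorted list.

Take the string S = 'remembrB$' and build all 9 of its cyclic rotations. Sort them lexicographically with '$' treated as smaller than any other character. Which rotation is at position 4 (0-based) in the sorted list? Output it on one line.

Answer: emembrB$r

Derivation:
All 9 rotations (rotation i = S[i:]+S[:i]):
  rot[0] = remembrB$
  rot[1] = emembrB$r
  rot[2] = membrB$re
  rot[3] = embrB$rem
  rot[4] = mbrB$reme
  rot[5] = brB$remem
  rot[6] = rB$rememb
  rot[7] = B$remembr
  rot[8] = $remembrB
Sorted (with $ < everything):
  sorted[0] = $remembrB
  sorted[1] = B$remembr
  sorted[2] = brB$remem
  sorted[3] = embrB$rem
  sorted[4] = emembrB$r
  sorted[5] = mbrB$reme
  sorted[6] = membrB$re
  sorted[7] = rB$rememb
  sorted[8] = remembrB$
sorted[4] = emembrB$r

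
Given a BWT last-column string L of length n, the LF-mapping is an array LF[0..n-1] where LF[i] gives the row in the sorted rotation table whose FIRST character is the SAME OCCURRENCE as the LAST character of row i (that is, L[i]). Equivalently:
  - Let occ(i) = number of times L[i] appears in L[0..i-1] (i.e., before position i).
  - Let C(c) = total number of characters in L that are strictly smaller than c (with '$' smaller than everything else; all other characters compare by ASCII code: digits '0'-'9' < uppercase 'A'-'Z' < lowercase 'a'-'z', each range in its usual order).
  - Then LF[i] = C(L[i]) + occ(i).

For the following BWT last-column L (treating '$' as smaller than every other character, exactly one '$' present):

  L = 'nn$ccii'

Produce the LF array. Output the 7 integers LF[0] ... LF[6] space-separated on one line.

Answer: 5 6 0 1 2 3 4

Derivation:
Char counts: '$':1, 'c':2, 'i':2, 'n':2
C (first-col start): C('$')=0, C('c')=1, C('i')=3, C('n')=5
L[0]='n': occ=0, LF[0]=C('n')+0=5+0=5
L[1]='n': occ=1, LF[1]=C('n')+1=5+1=6
L[2]='$': occ=0, LF[2]=C('$')+0=0+0=0
L[3]='c': occ=0, LF[3]=C('c')+0=1+0=1
L[4]='c': occ=1, LF[4]=C('c')+1=1+1=2
L[5]='i': occ=0, LF[5]=C('i')+0=3+0=3
L[6]='i': occ=1, LF[6]=C('i')+1=3+1=4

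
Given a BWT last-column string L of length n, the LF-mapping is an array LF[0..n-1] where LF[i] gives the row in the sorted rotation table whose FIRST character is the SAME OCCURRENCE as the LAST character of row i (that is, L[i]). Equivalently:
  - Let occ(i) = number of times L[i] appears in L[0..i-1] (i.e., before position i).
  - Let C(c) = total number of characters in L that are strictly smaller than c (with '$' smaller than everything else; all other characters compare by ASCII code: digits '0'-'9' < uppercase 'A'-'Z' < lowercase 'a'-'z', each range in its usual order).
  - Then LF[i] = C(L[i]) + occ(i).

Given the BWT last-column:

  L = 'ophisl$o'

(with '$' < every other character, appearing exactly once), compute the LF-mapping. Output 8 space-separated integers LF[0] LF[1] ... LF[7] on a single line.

Char counts: '$':1, 'h':1, 'i':1, 'l':1, 'o':2, 'p':1, 's':1
C (first-col start): C('$')=0, C('h')=1, C('i')=2, C('l')=3, C('o')=4, C('p')=6, C('s')=7
L[0]='o': occ=0, LF[0]=C('o')+0=4+0=4
L[1]='p': occ=0, LF[1]=C('p')+0=6+0=6
L[2]='h': occ=0, LF[2]=C('h')+0=1+0=1
L[3]='i': occ=0, LF[3]=C('i')+0=2+0=2
L[4]='s': occ=0, LF[4]=C('s')+0=7+0=7
L[5]='l': occ=0, LF[5]=C('l')+0=3+0=3
L[6]='$': occ=0, LF[6]=C('$')+0=0+0=0
L[7]='o': occ=1, LF[7]=C('o')+1=4+1=5

Answer: 4 6 1 2 7 3 0 5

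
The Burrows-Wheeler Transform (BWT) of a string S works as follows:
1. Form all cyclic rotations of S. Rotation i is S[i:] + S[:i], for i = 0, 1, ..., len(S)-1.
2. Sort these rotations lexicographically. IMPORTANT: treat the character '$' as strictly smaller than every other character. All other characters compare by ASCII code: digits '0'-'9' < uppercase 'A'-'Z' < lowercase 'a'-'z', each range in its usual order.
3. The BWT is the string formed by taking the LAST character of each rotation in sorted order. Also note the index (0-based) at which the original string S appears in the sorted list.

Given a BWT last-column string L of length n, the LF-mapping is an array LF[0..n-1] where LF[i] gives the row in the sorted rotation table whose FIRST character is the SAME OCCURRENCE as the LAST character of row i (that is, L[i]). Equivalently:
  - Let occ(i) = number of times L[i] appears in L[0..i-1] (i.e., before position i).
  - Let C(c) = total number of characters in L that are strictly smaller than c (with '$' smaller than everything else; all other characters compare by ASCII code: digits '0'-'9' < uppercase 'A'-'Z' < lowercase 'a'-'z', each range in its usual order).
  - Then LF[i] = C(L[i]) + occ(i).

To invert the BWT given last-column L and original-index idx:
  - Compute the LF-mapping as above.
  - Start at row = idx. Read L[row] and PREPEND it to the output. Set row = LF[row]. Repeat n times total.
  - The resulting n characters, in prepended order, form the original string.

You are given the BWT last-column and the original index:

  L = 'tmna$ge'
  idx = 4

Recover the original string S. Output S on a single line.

Answer: magnet$

Derivation:
LF mapping: 6 4 5 1 0 3 2
Walk LF starting at row 4, prepending L[row]:
  step 1: row=4, L[4]='$', prepend. Next row=LF[4]=0
  step 2: row=0, L[0]='t', prepend. Next row=LF[0]=6
  step 3: row=6, L[6]='e', prepend. Next row=LF[6]=2
  step 4: row=2, L[2]='n', prepend. Next row=LF[2]=5
  step 5: row=5, L[5]='g', prepend. Next row=LF[5]=3
  step 6: row=3, L[3]='a', prepend. Next row=LF[3]=1
  step 7: row=1, L[1]='m', prepend. Next row=LF[1]=4
Reversed output: magnet$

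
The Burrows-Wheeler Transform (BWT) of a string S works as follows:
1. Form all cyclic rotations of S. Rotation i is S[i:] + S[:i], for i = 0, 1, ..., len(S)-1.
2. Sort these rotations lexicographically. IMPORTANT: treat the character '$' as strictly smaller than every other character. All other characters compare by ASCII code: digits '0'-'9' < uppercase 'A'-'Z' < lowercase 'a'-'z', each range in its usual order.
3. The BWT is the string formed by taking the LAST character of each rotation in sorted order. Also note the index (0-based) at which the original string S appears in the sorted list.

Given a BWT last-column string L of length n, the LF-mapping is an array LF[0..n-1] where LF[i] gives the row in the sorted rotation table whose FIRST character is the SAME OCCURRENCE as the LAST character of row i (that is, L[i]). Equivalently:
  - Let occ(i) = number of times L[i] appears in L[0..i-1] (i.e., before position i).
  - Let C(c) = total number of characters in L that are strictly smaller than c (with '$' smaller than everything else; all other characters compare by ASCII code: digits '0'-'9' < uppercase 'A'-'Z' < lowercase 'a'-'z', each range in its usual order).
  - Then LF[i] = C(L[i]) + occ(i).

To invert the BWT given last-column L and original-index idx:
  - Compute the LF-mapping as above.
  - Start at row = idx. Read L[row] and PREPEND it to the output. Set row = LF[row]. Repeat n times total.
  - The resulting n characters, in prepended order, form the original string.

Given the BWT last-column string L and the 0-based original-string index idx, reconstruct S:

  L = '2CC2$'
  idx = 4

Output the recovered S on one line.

Answer: C2C2$

Derivation:
LF mapping: 1 3 4 2 0
Walk LF starting at row 4, prepending L[row]:
  step 1: row=4, L[4]='$', prepend. Next row=LF[4]=0
  step 2: row=0, L[0]='2', prepend. Next row=LF[0]=1
  step 3: row=1, L[1]='C', prepend. Next row=LF[1]=3
  step 4: row=3, L[3]='2', prepend. Next row=LF[3]=2
  step 5: row=2, L[2]='C', prepend. Next row=LF[2]=4
Reversed output: C2C2$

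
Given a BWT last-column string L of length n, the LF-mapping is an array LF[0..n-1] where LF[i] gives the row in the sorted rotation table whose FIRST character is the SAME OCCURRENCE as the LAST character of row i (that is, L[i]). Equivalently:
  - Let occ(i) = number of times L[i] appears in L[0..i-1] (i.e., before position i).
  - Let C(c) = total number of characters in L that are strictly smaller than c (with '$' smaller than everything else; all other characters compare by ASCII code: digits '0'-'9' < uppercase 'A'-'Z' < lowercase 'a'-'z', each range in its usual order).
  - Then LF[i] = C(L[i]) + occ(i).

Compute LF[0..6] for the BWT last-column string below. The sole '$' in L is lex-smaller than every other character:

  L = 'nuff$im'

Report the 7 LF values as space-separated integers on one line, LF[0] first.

Answer: 5 6 1 2 0 3 4

Derivation:
Char counts: '$':1, 'f':2, 'i':1, 'm':1, 'n':1, 'u':1
C (first-col start): C('$')=0, C('f')=1, C('i')=3, C('m')=4, C('n')=5, C('u')=6
L[0]='n': occ=0, LF[0]=C('n')+0=5+0=5
L[1]='u': occ=0, LF[1]=C('u')+0=6+0=6
L[2]='f': occ=0, LF[2]=C('f')+0=1+0=1
L[3]='f': occ=1, LF[3]=C('f')+1=1+1=2
L[4]='$': occ=0, LF[4]=C('$')+0=0+0=0
L[5]='i': occ=0, LF[5]=C('i')+0=3+0=3
L[6]='m': occ=0, LF[6]=C('m')+0=4+0=4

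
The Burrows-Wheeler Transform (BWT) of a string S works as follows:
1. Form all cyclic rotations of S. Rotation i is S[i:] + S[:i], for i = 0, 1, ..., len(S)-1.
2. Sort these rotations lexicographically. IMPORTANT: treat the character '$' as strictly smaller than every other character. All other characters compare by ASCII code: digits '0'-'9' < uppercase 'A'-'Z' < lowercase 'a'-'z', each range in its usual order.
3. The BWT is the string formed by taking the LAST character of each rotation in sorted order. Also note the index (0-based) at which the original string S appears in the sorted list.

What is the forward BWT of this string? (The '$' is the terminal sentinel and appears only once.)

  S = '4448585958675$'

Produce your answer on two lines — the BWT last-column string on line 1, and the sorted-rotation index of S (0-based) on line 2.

Answer: 5$447898864555
1

Derivation:
All 14 rotations (rotation i = S[i:]+S[:i]):
  rot[0] = 4448585958675$
  rot[1] = 448585958675$4
  rot[2] = 48585958675$44
  rot[3] = 8585958675$444
  rot[4] = 585958675$4448
  rot[5] = 85958675$44485
  rot[6] = 5958675$444858
  rot[7] = 958675$4448585
  rot[8] = 58675$44485859
  rot[9] = 8675$444858595
  rot[10] = 675$4448585958
  rot[11] = 75$44485859586
  rot[12] = 5$444858595867
  rot[13] = $4448585958675
Sorted (with $ < everything):
  sorted[0] = $4448585958675  (last char: '5')
  sorted[1] = 4448585958675$  (last char: '$')
  sorted[2] = 448585958675$4  (last char: '4')
  sorted[3] = 48585958675$44  (last char: '4')
  sorted[4] = 5$444858595867  (last char: '7')
  sorted[5] = 585958675$4448  (last char: '8')
  sorted[6] = 58675$44485859  (last char: '9')
  sorted[7] = 5958675$444858  (last char: '8')
  sorted[8] = 675$4448585958  (last char: '8')
  sorted[9] = 75$44485859586  (last char: '6')
  sorted[10] = 8585958675$444  (last char: '4')
  sorted[11] = 85958675$44485  (last char: '5')
  sorted[12] = 8675$444858595  (last char: '5')
  sorted[13] = 958675$4448585  (last char: '5')
Last column: 5$447898864555
Original string S is at sorted index 1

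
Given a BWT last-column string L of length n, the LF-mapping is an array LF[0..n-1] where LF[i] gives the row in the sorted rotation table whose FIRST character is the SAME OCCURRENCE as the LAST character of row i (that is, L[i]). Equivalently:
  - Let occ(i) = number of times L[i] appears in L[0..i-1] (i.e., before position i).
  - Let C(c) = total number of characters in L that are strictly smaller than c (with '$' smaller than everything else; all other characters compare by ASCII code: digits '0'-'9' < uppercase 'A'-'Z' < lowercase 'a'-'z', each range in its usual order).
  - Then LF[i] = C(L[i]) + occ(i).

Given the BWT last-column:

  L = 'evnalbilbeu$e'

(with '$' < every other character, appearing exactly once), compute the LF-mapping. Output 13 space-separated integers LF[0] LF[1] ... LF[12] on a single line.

Char counts: '$':1, 'a':1, 'b':2, 'e':3, 'i':1, 'l':2, 'n':1, 'u':1, 'v':1
C (first-col start): C('$')=0, C('a')=1, C('b')=2, C('e')=4, C('i')=7, C('l')=8, C('n')=10, C('u')=11, C('v')=12
L[0]='e': occ=0, LF[0]=C('e')+0=4+0=4
L[1]='v': occ=0, LF[1]=C('v')+0=12+0=12
L[2]='n': occ=0, LF[2]=C('n')+0=10+0=10
L[3]='a': occ=0, LF[3]=C('a')+0=1+0=1
L[4]='l': occ=0, LF[4]=C('l')+0=8+0=8
L[5]='b': occ=0, LF[5]=C('b')+0=2+0=2
L[6]='i': occ=0, LF[6]=C('i')+0=7+0=7
L[7]='l': occ=1, LF[7]=C('l')+1=8+1=9
L[8]='b': occ=1, LF[8]=C('b')+1=2+1=3
L[9]='e': occ=1, LF[9]=C('e')+1=4+1=5
L[10]='u': occ=0, LF[10]=C('u')+0=11+0=11
L[11]='$': occ=0, LF[11]=C('$')+0=0+0=0
L[12]='e': occ=2, LF[12]=C('e')+2=4+2=6

Answer: 4 12 10 1 8 2 7 9 3 5 11 0 6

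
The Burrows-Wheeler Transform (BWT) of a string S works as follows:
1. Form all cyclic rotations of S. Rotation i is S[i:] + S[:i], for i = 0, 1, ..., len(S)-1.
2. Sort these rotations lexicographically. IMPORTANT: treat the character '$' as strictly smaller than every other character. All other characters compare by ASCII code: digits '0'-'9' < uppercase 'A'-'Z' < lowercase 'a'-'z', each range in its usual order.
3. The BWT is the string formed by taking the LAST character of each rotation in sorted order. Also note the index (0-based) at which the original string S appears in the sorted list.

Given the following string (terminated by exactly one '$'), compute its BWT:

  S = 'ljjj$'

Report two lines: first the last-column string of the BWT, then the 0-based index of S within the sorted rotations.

All 5 rotations (rotation i = S[i:]+S[:i]):
  rot[0] = ljjj$
  rot[1] = jjj$l
  rot[2] = jj$lj
  rot[3] = j$ljj
  rot[4] = $ljjj
Sorted (with $ < everything):
  sorted[0] = $ljjj  (last char: 'j')
  sorted[1] = j$ljj  (last char: 'j')
  sorted[2] = jj$lj  (last char: 'j')
  sorted[3] = jjj$l  (last char: 'l')
  sorted[4] = ljjj$  (last char: '$')
Last column: jjjl$
Original string S is at sorted index 4

Answer: jjjl$
4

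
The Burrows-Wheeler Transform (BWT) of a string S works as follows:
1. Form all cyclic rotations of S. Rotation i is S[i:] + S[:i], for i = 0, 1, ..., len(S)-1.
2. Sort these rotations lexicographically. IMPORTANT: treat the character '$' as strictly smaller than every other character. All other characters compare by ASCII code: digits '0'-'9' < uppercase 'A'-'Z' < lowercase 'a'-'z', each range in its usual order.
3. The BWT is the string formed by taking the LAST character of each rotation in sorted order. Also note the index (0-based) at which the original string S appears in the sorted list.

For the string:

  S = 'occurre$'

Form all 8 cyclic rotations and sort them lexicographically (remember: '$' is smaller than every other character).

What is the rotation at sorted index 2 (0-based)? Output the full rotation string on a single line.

Answer: curre$oc

Derivation:
All 8 rotations (rotation i = S[i:]+S[:i]):
  rot[0] = occurre$
  rot[1] = ccurre$o
  rot[2] = curre$oc
  rot[3] = urre$occ
  rot[4] = rre$occu
  rot[5] = re$occur
  rot[6] = e$occurr
  rot[7] = $occurre
Sorted (with $ < everything):
  sorted[0] = $occurre
  sorted[1] = ccurre$o
  sorted[2] = curre$oc
  sorted[3] = e$occurr
  sorted[4] = occurre$
  sorted[5] = re$occur
  sorted[6] = rre$occu
  sorted[7] = urre$occ
sorted[2] = curre$oc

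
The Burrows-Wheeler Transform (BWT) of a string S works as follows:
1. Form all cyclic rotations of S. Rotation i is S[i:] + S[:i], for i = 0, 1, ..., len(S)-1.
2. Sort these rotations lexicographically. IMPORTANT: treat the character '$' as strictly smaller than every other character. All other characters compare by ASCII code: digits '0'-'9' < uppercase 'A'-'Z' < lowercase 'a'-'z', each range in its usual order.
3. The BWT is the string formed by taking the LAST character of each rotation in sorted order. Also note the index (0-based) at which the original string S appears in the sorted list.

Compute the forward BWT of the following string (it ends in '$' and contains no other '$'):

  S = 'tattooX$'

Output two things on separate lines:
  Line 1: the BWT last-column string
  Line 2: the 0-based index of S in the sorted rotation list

All 8 rotations (rotation i = S[i:]+S[:i]):
  rot[0] = tattooX$
  rot[1] = attooX$t
  rot[2] = ttooX$ta
  rot[3] = tooX$tat
  rot[4] = ooX$tatt
  rot[5] = oX$tatto
  rot[6] = X$tattoo
  rot[7] = $tattooX
Sorted (with $ < everything):
  sorted[0] = $tattooX  (last char: 'X')
  sorted[1] = X$tattoo  (last char: 'o')
  sorted[2] = attooX$t  (last char: 't')
  sorted[3] = oX$tatto  (last char: 'o')
  sorted[4] = ooX$tatt  (last char: 't')
  sorted[5] = tattooX$  (last char: '$')
  sorted[6] = tooX$tat  (last char: 't')
  sorted[7] = ttooX$ta  (last char: 'a')
Last column: Xotot$ta
Original string S is at sorted index 5

Answer: Xotot$ta
5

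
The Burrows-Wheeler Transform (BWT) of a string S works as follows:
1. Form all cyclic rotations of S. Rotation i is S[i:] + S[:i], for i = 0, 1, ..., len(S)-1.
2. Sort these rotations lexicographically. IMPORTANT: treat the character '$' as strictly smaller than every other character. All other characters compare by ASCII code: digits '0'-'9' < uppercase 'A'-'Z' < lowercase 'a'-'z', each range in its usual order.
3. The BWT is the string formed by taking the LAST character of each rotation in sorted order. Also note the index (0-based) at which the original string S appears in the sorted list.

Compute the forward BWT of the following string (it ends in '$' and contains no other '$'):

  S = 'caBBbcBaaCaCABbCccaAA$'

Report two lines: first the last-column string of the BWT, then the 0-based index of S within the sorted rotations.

Answer: AAaCacABaabccCaBBBbc$C
20

Derivation:
All 22 rotations (rotation i = S[i:]+S[:i]):
  rot[0] = caBBbcBaaCaCABbCccaAA$
  rot[1] = aBBbcBaaCaCABbCccaAA$c
  rot[2] = BBbcBaaCaCABbCccaAA$ca
  rot[3] = BbcBaaCaCABbCccaAA$caB
  rot[4] = bcBaaCaCABbCccaAA$caBB
  rot[5] = cBaaCaCABbCccaAA$caBBb
  rot[6] = BaaCaCABbCccaAA$caBBbc
  rot[7] = aaCaCABbCccaAA$caBBbcB
  rot[8] = aCaCABbCccaAA$caBBbcBa
  rot[9] = CaCABbCccaAA$caBBbcBaa
  rot[10] = aCABbCccaAA$caBBbcBaaC
  rot[11] = CABbCccaAA$caBBbcBaaCa
  rot[12] = ABbCccaAA$caBBbcBaaCaC
  rot[13] = BbCccaAA$caBBbcBaaCaCA
  rot[14] = bCccaAA$caBBbcBaaCaCAB
  rot[15] = CccaAA$caBBbcBaaCaCABb
  rot[16] = ccaAA$caBBbcBaaCaCABbC
  rot[17] = caAA$caBBbcBaaCaCABbCc
  rot[18] = aAA$caBBbcBaaCaCABbCcc
  rot[19] = AA$caBBbcBaaCaCABbCcca
  rot[20] = A$caBBbcBaaCaCABbCccaA
  rot[21] = $caBBbcBaaCaCABbCccaAA
Sorted (with $ < everything):
  sorted[0] = $caBBbcBaaCaCABbCccaAA  (last char: 'A')
  sorted[1] = A$caBBbcBaaCaCABbCccaA  (last char: 'A')
  sorted[2] = AA$caBBbcBaaCaCABbCcca  (last char: 'a')
  sorted[3] = ABbCccaAA$caBBbcBaaCaC  (last char: 'C')
  sorted[4] = BBbcBaaCaCABbCccaAA$ca  (last char: 'a')
  sorted[5] = BaaCaCABbCccaAA$caBBbc  (last char: 'c')
  sorted[6] = BbCccaAA$caBBbcBaaCaCA  (last char: 'A')
  sorted[7] = BbcBaaCaCABbCccaAA$caB  (last char: 'B')
  sorted[8] = CABbCccaAA$caBBbcBaaCa  (last char: 'a')
  sorted[9] = CaCABbCccaAA$caBBbcBaa  (last char: 'a')
  sorted[10] = CccaAA$caBBbcBaaCaCABb  (last char: 'b')
  sorted[11] = aAA$caBBbcBaaCaCABbCcc  (last char: 'c')
  sorted[12] = aBBbcBaaCaCABbCccaAA$c  (last char: 'c')
  sorted[13] = aCABbCccaAA$caBBbcBaaC  (last char: 'C')
  sorted[14] = aCaCABbCccaAA$caBBbcBa  (last char: 'a')
  sorted[15] = aaCaCABbCccaAA$caBBbcB  (last char: 'B')
  sorted[16] = bCccaAA$caBBbcBaaCaCAB  (last char: 'B')
  sorted[17] = bcBaaCaCABbCccaAA$caBB  (last char: 'B')
  sorted[18] = cBaaCaCABbCccaAA$caBBb  (last char: 'b')
  sorted[19] = caAA$caBBbcBaaCaCABbCc  (last char: 'c')
  sorted[20] = caBBbcBaaCaCABbCccaAA$  (last char: '$')
  sorted[21] = ccaAA$caBBbcBaaCaCABbC  (last char: 'C')
Last column: AAaCacABaabccCaBBBbc$C
Original string S is at sorted index 20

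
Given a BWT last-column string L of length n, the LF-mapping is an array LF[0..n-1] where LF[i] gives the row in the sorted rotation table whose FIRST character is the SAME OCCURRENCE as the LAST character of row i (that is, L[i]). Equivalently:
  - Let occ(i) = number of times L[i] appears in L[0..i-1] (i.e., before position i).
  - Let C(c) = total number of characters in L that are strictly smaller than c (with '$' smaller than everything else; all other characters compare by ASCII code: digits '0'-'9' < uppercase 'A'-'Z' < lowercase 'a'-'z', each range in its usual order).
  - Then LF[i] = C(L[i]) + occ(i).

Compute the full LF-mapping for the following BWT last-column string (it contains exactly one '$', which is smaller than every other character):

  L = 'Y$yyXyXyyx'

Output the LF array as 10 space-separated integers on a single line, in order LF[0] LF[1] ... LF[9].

Answer: 3 0 5 6 1 7 2 8 9 4

Derivation:
Char counts: '$':1, 'X':2, 'Y':1, 'x':1, 'y':5
C (first-col start): C('$')=0, C('X')=1, C('Y')=3, C('x')=4, C('y')=5
L[0]='Y': occ=0, LF[0]=C('Y')+0=3+0=3
L[1]='$': occ=0, LF[1]=C('$')+0=0+0=0
L[2]='y': occ=0, LF[2]=C('y')+0=5+0=5
L[3]='y': occ=1, LF[3]=C('y')+1=5+1=6
L[4]='X': occ=0, LF[4]=C('X')+0=1+0=1
L[5]='y': occ=2, LF[5]=C('y')+2=5+2=7
L[6]='X': occ=1, LF[6]=C('X')+1=1+1=2
L[7]='y': occ=3, LF[7]=C('y')+3=5+3=8
L[8]='y': occ=4, LF[8]=C('y')+4=5+4=9
L[9]='x': occ=0, LF[9]=C('x')+0=4+0=4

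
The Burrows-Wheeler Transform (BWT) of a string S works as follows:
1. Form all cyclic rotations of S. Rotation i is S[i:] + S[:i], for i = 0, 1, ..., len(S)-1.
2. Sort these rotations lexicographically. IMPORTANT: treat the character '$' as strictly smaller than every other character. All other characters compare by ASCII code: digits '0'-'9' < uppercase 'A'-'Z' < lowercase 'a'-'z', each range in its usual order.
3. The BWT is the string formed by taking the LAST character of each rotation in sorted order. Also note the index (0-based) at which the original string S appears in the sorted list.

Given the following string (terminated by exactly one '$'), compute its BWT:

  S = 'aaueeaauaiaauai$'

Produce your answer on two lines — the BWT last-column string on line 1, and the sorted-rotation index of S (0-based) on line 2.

Answer: iie$uuaaaeuaaaaa
3

Derivation:
All 16 rotations (rotation i = S[i:]+S[:i]):
  rot[0] = aaueeaauaiaauai$
  rot[1] = aueeaauaiaauai$a
  rot[2] = ueeaauaiaauai$aa
  rot[3] = eeaauaiaauai$aau
  rot[4] = eaauaiaauai$aaue
  rot[5] = aauaiaauai$aauee
  rot[6] = auaiaauai$aaueea
  rot[7] = uaiaauai$aaueeaa
  rot[8] = aiaauai$aaueeaau
  rot[9] = iaauai$aaueeaaua
  rot[10] = aauai$aaueeaauai
  rot[11] = auai$aaueeaauaia
  rot[12] = uai$aaueeaauaiaa
  rot[13] = ai$aaueeaauaiaau
  rot[14] = i$aaueeaauaiaaua
  rot[15] = $aaueeaauaiaauai
Sorted (with $ < everything):
  sorted[0] = $aaueeaauaiaauai  (last char: 'i')
  sorted[1] = aauai$aaueeaauai  (last char: 'i')
  sorted[2] = aauaiaauai$aauee  (last char: 'e')
  sorted[3] = aaueeaauaiaauai$  (last char: '$')
  sorted[4] = ai$aaueeaauaiaau  (last char: 'u')
  sorted[5] = aiaauai$aaueeaau  (last char: 'u')
  sorted[6] = auai$aaueeaauaia  (last char: 'a')
  sorted[7] = auaiaauai$aaueea  (last char: 'a')
  sorted[8] = aueeaauaiaauai$a  (last char: 'a')
  sorted[9] = eaauaiaauai$aaue  (last char: 'e')
  sorted[10] = eeaauaiaauai$aau  (last char: 'u')
  sorted[11] = i$aaueeaauaiaaua  (last char: 'a')
  sorted[12] = iaauai$aaueeaaua  (last char: 'a')
  sorted[13] = uai$aaueeaauaiaa  (last char: 'a')
  sorted[14] = uaiaauai$aaueeaa  (last char: 'a')
  sorted[15] = ueeaauaiaauai$aa  (last char: 'a')
Last column: iie$uuaaaeuaaaaa
Original string S is at sorted index 3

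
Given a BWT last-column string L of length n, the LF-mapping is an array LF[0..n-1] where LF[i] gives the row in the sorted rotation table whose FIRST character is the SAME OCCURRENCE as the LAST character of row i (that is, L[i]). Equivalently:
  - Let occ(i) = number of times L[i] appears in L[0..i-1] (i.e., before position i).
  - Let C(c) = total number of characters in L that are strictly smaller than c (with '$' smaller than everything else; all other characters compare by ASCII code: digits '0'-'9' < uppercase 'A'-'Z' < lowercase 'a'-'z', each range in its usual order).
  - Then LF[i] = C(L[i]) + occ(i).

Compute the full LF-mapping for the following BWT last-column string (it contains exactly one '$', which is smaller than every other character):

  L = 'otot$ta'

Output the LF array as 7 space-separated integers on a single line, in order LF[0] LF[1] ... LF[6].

Char counts: '$':1, 'a':1, 'o':2, 't':3
C (first-col start): C('$')=0, C('a')=1, C('o')=2, C('t')=4
L[0]='o': occ=0, LF[0]=C('o')+0=2+0=2
L[1]='t': occ=0, LF[1]=C('t')+0=4+0=4
L[2]='o': occ=1, LF[2]=C('o')+1=2+1=3
L[3]='t': occ=1, LF[3]=C('t')+1=4+1=5
L[4]='$': occ=0, LF[4]=C('$')+0=0+0=0
L[5]='t': occ=2, LF[5]=C('t')+2=4+2=6
L[6]='a': occ=0, LF[6]=C('a')+0=1+0=1

Answer: 2 4 3 5 0 6 1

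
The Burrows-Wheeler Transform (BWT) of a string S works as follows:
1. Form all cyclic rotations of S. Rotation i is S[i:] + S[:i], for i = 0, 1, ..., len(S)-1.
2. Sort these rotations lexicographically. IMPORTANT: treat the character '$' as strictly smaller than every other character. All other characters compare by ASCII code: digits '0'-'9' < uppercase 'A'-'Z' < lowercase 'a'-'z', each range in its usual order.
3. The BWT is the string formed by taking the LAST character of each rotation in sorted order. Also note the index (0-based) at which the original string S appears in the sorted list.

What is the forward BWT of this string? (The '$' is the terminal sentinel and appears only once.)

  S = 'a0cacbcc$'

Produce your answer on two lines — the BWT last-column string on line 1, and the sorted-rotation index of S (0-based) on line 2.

Answer: ca$ccc0ab
2

Derivation:
All 9 rotations (rotation i = S[i:]+S[:i]):
  rot[0] = a0cacbcc$
  rot[1] = 0cacbcc$a
  rot[2] = cacbcc$a0
  rot[3] = acbcc$a0c
  rot[4] = cbcc$a0ca
  rot[5] = bcc$a0cac
  rot[6] = cc$a0cacb
  rot[7] = c$a0cacbc
  rot[8] = $a0cacbcc
Sorted (with $ < everything):
  sorted[0] = $a0cacbcc  (last char: 'c')
  sorted[1] = 0cacbcc$a  (last char: 'a')
  sorted[2] = a0cacbcc$  (last char: '$')
  sorted[3] = acbcc$a0c  (last char: 'c')
  sorted[4] = bcc$a0cac  (last char: 'c')
  sorted[5] = c$a0cacbc  (last char: 'c')
  sorted[6] = cacbcc$a0  (last char: '0')
  sorted[7] = cbcc$a0ca  (last char: 'a')
  sorted[8] = cc$a0cacb  (last char: 'b')
Last column: ca$ccc0ab
Original string S is at sorted index 2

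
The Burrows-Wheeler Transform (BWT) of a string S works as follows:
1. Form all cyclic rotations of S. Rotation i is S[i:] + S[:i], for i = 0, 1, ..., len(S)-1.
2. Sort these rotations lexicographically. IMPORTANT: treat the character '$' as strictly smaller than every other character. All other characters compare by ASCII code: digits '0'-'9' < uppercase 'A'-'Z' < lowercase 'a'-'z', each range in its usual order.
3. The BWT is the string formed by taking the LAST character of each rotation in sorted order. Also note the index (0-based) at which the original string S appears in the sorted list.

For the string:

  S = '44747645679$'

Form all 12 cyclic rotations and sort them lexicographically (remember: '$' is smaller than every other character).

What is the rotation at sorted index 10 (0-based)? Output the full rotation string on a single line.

All 12 rotations (rotation i = S[i:]+S[:i]):
  rot[0] = 44747645679$
  rot[1] = 4747645679$4
  rot[2] = 747645679$44
  rot[3] = 47645679$447
  rot[4] = 7645679$4474
  rot[5] = 645679$44747
  rot[6] = 45679$447476
  rot[7] = 5679$4474764
  rot[8] = 679$44747645
  rot[9] = 79$447476456
  rot[10] = 9$4474764567
  rot[11] = $44747645679
Sorted (with $ < everything):
  sorted[0] = $44747645679
  sorted[1] = 44747645679$
  sorted[2] = 45679$447476
  sorted[3] = 4747645679$4
  sorted[4] = 47645679$447
  sorted[5] = 5679$4474764
  sorted[6] = 645679$44747
  sorted[7] = 679$44747645
  sorted[8] = 747645679$44
  sorted[9] = 7645679$4474
  sorted[10] = 79$447476456
  sorted[11] = 9$4474764567
sorted[10] = 79$447476456

Answer: 79$447476456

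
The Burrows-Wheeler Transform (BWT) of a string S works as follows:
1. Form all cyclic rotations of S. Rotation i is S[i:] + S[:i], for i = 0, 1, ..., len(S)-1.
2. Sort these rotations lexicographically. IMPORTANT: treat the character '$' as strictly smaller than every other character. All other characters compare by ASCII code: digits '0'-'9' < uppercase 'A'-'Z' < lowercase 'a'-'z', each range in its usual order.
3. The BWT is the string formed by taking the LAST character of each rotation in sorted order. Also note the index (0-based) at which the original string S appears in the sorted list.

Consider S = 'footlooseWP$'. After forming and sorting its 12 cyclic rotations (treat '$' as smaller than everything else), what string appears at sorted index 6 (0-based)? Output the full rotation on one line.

All 12 rotations (rotation i = S[i:]+S[:i]):
  rot[0] = footlooseWP$
  rot[1] = ootlooseWP$f
  rot[2] = otlooseWP$fo
  rot[3] = tlooseWP$foo
  rot[4] = looseWP$foot
  rot[5] = ooseWP$footl
  rot[6] = oseWP$footlo
  rot[7] = seWP$footloo
  rot[8] = eWP$footloos
  rot[9] = WP$footloose
  rot[10] = P$footlooseW
  rot[11] = $footlooseWP
Sorted (with $ < everything):
  sorted[0] = $footlooseWP
  sorted[1] = P$footlooseW
  sorted[2] = WP$footloose
  sorted[3] = eWP$footloos
  sorted[4] = footlooseWP$
  sorted[5] = looseWP$foot
  sorted[6] = ooseWP$footl
  sorted[7] = ootlooseWP$f
  sorted[8] = oseWP$footlo
  sorted[9] = otlooseWP$fo
  sorted[10] = seWP$footloo
  sorted[11] = tlooseWP$foo
sorted[6] = ooseWP$footl

Answer: ooseWP$footl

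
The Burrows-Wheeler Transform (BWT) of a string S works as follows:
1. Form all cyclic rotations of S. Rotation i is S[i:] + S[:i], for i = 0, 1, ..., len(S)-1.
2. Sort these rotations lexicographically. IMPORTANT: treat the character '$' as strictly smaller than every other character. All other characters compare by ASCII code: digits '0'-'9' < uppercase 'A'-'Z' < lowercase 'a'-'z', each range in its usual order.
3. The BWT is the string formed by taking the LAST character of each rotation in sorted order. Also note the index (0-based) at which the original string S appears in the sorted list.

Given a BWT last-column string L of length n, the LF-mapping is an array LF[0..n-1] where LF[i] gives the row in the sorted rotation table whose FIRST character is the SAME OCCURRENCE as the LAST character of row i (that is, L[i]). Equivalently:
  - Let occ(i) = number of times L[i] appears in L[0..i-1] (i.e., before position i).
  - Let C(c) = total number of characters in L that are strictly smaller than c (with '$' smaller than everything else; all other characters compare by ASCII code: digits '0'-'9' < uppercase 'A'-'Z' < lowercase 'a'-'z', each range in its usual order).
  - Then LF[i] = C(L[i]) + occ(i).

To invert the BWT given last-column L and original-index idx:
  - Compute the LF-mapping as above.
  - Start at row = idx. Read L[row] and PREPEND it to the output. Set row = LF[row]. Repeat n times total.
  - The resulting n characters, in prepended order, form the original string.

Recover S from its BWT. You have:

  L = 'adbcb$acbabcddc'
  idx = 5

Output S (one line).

Answer: bbabcacbccddda$

Derivation:
LF mapping: 1 12 4 8 5 0 2 9 6 3 7 10 13 14 11
Walk LF starting at row 5, prepending L[row]:
  step 1: row=5, L[5]='$', prepend. Next row=LF[5]=0
  step 2: row=0, L[0]='a', prepend. Next row=LF[0]=1
  step 3: row=1, L[1]='d', prepend. Next row=LF[1]=12
  step 4: row=12, L[12]='d', prepend. Next row=LF[12]=13
  step 5: row=13, L[13]='d', prepend. Next row=LF[13]=14
  step 6: row=14, L[14]='c', prepend. Next row=LF[14]=11
  step 7: row=11, L[11]='c', prepend. Next row=LF[11]=10
  step 8: row=10, L[10]='b', prepend. Next row=LF[10]=7
  step 9: row=7, L[7]='c', prepend. Next row=LF[7]=9
  step 10: row=9, L[9]='a', prepend. Next row=LF[9]=3
  step 11: row=3, L[3]='c', prepend. Next row=LF[3]=8
  step 12: row=8, L[8]='b', prepend. Next row=LF[8]=6
  step 13: row=6, L[6]='a', prepend. Next row=LF[6]=2
  step 14: row=2, L[2]='b', prepend. Next row=LF[2]=4
  step 15: row=4, L[4]='b', prepend. Next row=LF[4]=5
Reversed output: bbabcacbccddda$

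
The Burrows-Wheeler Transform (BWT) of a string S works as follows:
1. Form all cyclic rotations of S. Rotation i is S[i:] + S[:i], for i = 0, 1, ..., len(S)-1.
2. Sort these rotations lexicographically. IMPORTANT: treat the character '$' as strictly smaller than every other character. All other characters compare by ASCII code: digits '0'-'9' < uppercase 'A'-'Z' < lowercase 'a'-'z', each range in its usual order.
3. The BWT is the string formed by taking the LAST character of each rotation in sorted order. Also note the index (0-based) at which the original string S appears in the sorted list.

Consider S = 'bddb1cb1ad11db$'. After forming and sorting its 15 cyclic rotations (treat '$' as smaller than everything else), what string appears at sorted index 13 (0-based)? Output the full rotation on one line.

Answer: db1cb1ad11db$bd

Derivation:
All 15 rotations (rotation i = S[i:]+S[:i]):
  rot[0] = bddb1cb1ad11db$
  rot[1] = ddb1cb1ad11db$b
  rot[2] = db1cb1ad11db$bd
  rot[3] = b1cb1ad11db$bdd
  rot[4] = 1cb1ad11db$bddb
  rot[5] = cb1ad11db$bddb1
  rot[6] = b1ad11db$bddb1c
  rot[7] = 1ad11db$bddb1cb
  rot[8] = ad11db$bddb1cb1
  rot[9] = d11db$bddb1cb1a
  rot[10] = 11db$bddb1cb1ad
  rot[11] = 1db$bddb1cb1ad1
  rot[12] = db$bddb1cb1ad11
  rot[13] = b$bddb1cb1ad11d
  rot[14] = $bddb1cb1ad11db
Sorted (with $ < everything):
  sorted[0] = $bddb1cb1ad11db
  sorted[1] = 11db$bddb1cb1ad
  sorted[2] = 1ad11db$bddb1cb
  sorted[3] = 1cb1ad11db$bddb
  sorted[4] = 1db$bddb1cb1ad1
  sorted[5] = ad11db$bddb1cb1
  sorted[6] = b$bddb1cb1ad11d
  sorted[7] = b1ad11db$bddb1c
  sorted[8] = b1cb1ad11db$bdd
  sorted[9] = bddb1cb1ad11db$
  sorted[10] = cb1ad11db$bddb1
  sorted[11] = d11db$bddb1cb1a
  sorted[12] = db$bddb1cb1ad11
  sorted[13] = db1cb1ad11db$bd
  sorted[14] = ddb1cb1ad11db$b
sorted[13] = db1cb1ad11db$bd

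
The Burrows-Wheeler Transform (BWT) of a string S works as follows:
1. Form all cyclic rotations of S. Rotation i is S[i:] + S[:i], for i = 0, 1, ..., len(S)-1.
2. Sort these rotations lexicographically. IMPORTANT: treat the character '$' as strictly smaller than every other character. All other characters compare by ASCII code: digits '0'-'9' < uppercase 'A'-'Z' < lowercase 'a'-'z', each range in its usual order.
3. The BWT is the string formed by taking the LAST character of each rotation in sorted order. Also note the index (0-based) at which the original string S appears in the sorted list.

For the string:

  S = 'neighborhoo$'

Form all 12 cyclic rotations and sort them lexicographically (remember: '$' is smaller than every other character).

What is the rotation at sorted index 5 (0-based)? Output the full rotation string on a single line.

All 12 rotations (rotation i = S[i:]+S[:i]):
  rot[0] = neighborhoo$
  rot[1] = eighborhoo$n
  rot[2] = ighborhoo$ne
  rot[3] = ghborhoo$nei
  rot[4] = hborhoo$neig
  rot[5] = borhoo$neigh
  rot[6] = orhoo$neighb
  rot[7] = rhoo$neighbo
  rot[8] = hoo$neighbor
  rot[9] = oo$neighborh
  rot[10] = o$neighborho
  rot[11] = $neighborhoo
Sorted (with $ < everything):
  sorted[0] = $neighborhoo
  sorted[1] = borhoo$neigh
  sorted[2] = eighborhoo$n
  sorted[3] = ghborhoo$nei
  sorted[4] = hborhoo$neig
  sorted[5] = hoo$neighbor
  sorted[6] = ighborhoo$ne
  sorted[7] = neighborhoo$
  sorted[8] = o$neighborho
  sorted[9] = oo$neighborh
  sorted[10] = orhoo$neighb
  sorted[11] = rhoo$neighbo
sorted[5] = hoo$neighbor

Answer: hoo$neighbor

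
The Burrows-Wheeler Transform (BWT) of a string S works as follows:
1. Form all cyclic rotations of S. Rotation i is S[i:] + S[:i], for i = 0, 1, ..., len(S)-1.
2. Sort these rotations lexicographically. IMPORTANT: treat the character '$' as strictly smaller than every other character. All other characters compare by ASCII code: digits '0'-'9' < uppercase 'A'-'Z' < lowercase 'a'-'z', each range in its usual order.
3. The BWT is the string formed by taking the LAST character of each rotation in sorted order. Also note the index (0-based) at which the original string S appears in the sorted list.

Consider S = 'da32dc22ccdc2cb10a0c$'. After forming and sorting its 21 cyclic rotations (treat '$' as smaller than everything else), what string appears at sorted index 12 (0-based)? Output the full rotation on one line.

Answer: c$da32dc22ccdc2cb10a0

Derivation:
All 21 rotations (rotation i = S[i:]+S[:i]):
  rot[0] = da32dc22ccdc2cb10a0c$
  rot[1] = a32dc22ccdc2cb10a0c$d
  rot[2] = 32dc22ccdc2cb10a0c$da
  rot[3] = 2dc22ccdc2cb10a0c$da3
  rot[4] = dc22ccdc2cb10a0c$da32
  rot[5] = c22ccdc2cb10a0c$da32d
  rot[6] = 22ccdc2cb10a0c$da32dc
  rot[7] = 2ccdc2cb10a0c$da32dc2
  rot[8] = ccdc2cb10a0c$da32dc22
  rot[9] = cdc2cb10a0c$da32dc22c
  rot[10] = dc2cb10a0c$da32dc22cc
  rot[11] = c2cb10a0c$da32dc22ccd
  rot[12] = 2cb10a0c$da32dc22ccdc
  rot[13] = cb10a0c$da32dc22ccdc2
  rot[14] = b10a0c$da32dc22ccdc2c
  rot[15] = 10a0c$da32dc22ccdc2cb
  rot[16] = 0a0c$da32dc22ccdc2cb1
  rot[17] = a0c$da32dc22ccdc2cb10
  rot[18] = 0c$da32dc22ccdc2cb10a
  rot[19] = c$da32dc22ccdc2cb10a0
  rot[20] = $da32dc22ccdc2cb10a0c
Sorted (with $ < everything):
  sorted[0] = $da32dc22ccdc2cb10a0c
  sorted[1] = 0a0c$da32dc22ccdc2cb1
  sorted[2] = 0c$da32dc22ccdc2cb10a
  sorted[3] = 10a0c$da32dc22ccdc2cb
  sorted[4] = 22ccdc2cb10a0c$da32dc
  sorted[5] = 2cb10a0c$da32dc22ccdc
  sorted[6] = 2ccdc2cb10a0c$da32dc2
  sorted[7] = 2dc22ccdc2cb10a0c$da3
  sorted[8] = 32dc22ccdc2cb10a0c$da
  sorted[9] = a0c$da32dc22ccdc2cb10
  sorted[10] = a32dc22ccdc2cb10a0c$d
  sorted[11] = b10a0c$da32dc22ccdc2c
  sorted[12] = c$da32dc22ccdc2cb10a0
  sorted[13] = c22ccdc2cb10a0c$da32d
  sorted[14] = c2cb10a0c$da32dc22ccd
  sorted[15] = cb10a0c$da32dc22ccdc2
  sorted[16] = ccdc2cb10a0c$da32dc22
  sorted[17] = cdc2cb10a0c$da32dc22c
  sorted[18] = da32dc22ccdc2cb10a0c$
  sorted[19] = dc22ccdc2cb10a0c$da32
  sorted[20] = dc2cb10a0c$da32dc22cc
sorted[12] = c$da32dc22ccdc2cb10a0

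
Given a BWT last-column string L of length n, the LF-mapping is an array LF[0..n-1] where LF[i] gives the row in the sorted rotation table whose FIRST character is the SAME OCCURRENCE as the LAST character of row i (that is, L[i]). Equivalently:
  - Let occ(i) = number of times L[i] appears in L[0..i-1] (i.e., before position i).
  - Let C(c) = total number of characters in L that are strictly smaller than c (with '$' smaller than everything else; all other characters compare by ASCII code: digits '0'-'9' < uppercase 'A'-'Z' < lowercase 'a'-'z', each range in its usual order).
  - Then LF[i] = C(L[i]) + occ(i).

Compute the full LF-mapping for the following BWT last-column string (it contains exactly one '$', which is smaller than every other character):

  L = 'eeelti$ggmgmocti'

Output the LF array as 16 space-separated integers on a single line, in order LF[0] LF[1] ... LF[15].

Char counts: '$':1, 'c':1, 'e':3, 'g':3, 'i':2, 'l':1, 'm':2, 'o':1, 't':2
C (first-col start): C('$')=0, C('c')=1, C('e')=2, C('g')=5, C('i')=8, C('l')=10, C('m')=11, C('o')=13, C('t')=14
L[0]='e': occ=0, LF[0]=C('e')+0=2+0=2
L[1]='e': occ=1, LF[1]=C('e')+1=2+1=3
L[2]='e': occ=2, LF[2]=C('e')+2=2+2=4
L[3]='l': occ=0, LF[3]=C('l')+0=10+0=10
L[4]='t': occ=0, LF[4]=C('t')+0=14+0=14
L[5]='i': occ=0, LF[5]=C('i')+0=8+0=8
L[6]='$': occ=0, LF[6]=C('$')+0=0+0=0
L[7]='g': occ=0, LF[7]=C('g')+0=5+0=5
L[8]='g': occ=1, LF[8]=C('g')+1=5+1=6
L[9]='m': occ=0, LF[9]=C('m')+0=11+0=11
L[10]='g': occ=2, LF[10]=C('g')+2=5+2=7
L[11]='m': occ=1, LF[11]=C('m')+1=11+1=12
L[12]='o': occ=0, LF[12]=C('o')+0=13+0=13
L[13]='c': occ=0, LF[13]=C('c')+0=1+0=1
L[14]='t': occ=1, LF[14]=C('t')+1=14+1=15
L[15]='i': occ=1, LF[15]=C('i')+1=8+1=9

Answer: 2 3 4 10 14 8 0 5 6 11 7 12 13 1 15 9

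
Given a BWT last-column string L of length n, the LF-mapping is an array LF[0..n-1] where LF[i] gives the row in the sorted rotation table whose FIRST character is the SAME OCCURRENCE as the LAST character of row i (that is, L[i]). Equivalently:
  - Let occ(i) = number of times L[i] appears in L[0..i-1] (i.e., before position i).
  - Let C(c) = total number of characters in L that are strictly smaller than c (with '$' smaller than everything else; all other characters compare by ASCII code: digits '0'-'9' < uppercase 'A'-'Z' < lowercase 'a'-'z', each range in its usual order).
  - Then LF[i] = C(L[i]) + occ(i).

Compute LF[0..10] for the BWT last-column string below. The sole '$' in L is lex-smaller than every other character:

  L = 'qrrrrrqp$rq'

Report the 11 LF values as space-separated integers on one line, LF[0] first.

Answer: 2 5 6 7 8 9 3 1 0 10 4

Derivation:
Char counts: '$':1, 'p':1, 'q':3, 'r':6
C (first-col start): C('$')=0, C('p')=1, C('q')=2, C('r')=5
L[0]='q': occ=0, LF[0]=C('q')+0=2+0=2
L[1]='r': occ=0, LF[1]=C('r')+0=5+0=5
L[2]='r': occ=1, LF[2]=C('r')+1=5+1=6
L[3]='r': occ=2, LF[3]=C('r')+2=5+2=7
L[4]='r': occ=3, LF[4]=C('r')+3=5+3=8
L[5]='r': occ=4, LF[5]=C('r')+4=5+4=9
L[6]='q': occ=1, LF[6]=C('q')+1=2+1=3
L[7]='p': occ=0, LF[7]=C('p')+0=1+0=1
L[8]='$': occ=0, LF[8]=C('$')+0=0+0=0
L[9]='r': occ=5, LF[9]=C('r')+5=5+5=10
L[10]='q': occ=2, LF[10]=C('q')+2=2+2=4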